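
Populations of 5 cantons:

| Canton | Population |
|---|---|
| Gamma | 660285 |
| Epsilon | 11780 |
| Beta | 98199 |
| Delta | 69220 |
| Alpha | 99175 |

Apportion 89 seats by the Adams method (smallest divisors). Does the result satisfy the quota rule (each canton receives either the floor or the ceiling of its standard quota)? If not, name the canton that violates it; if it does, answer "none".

Gamma

Standard quotas: Gamma 62.606, Epsilon 1.117, Beta 9.311, Delta 6.563, Alpha 9.403.
Adams allocation: Gamma 61, Epsilon 2, Beta 9, Delta 7, Alpha 10.
Gamma has quota 62.606 (lower 62, upper 63) but receives 61 — outside the quota interval.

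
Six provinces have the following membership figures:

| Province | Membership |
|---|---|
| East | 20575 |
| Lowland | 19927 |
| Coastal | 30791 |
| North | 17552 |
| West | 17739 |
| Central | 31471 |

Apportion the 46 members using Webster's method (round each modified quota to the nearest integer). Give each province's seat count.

Standard divisor 138055/46 ≈ 3001.196; standard quotas: East 6.856, Lowland 6.640, Coastal 10.260, North 5.848, West 5.911, Central 10.486.
Rounding to the nearest integer gives East 7, Lowland 7, Coastal 10, North 6, West 6, Central 10 — total 46, matching the house size, so no adjustment is needed.

East 7, Lowland 7, Coastal 10, North 6, West 6, Central 10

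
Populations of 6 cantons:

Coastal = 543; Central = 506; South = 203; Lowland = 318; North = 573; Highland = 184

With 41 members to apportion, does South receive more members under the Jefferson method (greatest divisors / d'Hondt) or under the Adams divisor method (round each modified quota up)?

Adams

Jefferson: Coastal 10, Central 9, South 3, Lowland 6, North 10, Highland 3.
Adams: Coastal 9, Central 9, South 4, Lowland 6, North 10, Highland 3.
South gets 3 under Jefferson and 4 under Adams.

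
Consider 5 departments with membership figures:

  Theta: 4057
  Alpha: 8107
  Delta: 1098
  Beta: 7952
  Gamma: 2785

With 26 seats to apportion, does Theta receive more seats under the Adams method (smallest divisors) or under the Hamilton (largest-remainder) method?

Adams: Theta 5, Alpha 8, Delta 2, Beta 8, Gamma 3.
Hamilton: Theta 4, Alpha 9, Delta 1, Beta 9, Gamma 3.
Theta gets 5 under Adams and 4 under Hamilton.

Adams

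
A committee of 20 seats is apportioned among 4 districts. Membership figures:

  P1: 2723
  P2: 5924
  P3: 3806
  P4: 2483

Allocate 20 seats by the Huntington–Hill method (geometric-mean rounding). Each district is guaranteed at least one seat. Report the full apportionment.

P1=4, P2=8, P3=5, P4=3

With divisor 751: modified quotas P1 3.626, P2 7.888, P3 5.068, P4 3.306.
Geometric-mean thresholds: P1 √(3·4)=3.464, P2 √(7·8)=7.483, P3 √(5·6)=5.477, P4 √(3·4)=3.464.
Each quota rounded against its threshold gives P1 4, P2 8, P3 5, P4 3 (total 20).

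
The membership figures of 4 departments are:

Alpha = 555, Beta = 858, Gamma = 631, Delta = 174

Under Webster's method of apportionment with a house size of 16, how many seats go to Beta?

Standard divisor 2218/16 ≈ 138.625; standard quotas: Alpha 4.004, Beta 6.189, Gamma 4.552, Delta 1.255.
Rounding to the nearest integer gives Alpha 4, Beta 6, Gamma 5, Delta 1 — total 16, matching the house size, so no adjustment is needed.
Beta receives 6.

6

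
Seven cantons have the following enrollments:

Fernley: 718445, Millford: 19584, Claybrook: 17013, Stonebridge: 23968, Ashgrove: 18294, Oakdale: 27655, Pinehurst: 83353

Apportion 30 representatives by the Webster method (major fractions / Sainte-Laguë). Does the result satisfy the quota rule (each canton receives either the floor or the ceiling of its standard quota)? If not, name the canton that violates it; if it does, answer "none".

Standard quotas: Fernley 23.729, Millford 0.647, Claybrook 0.562, Stonebridge 0.792, Ashgrove 0.604, Oakdale 0.913, Pinehurst 2.753.
Webster allocation: Fernley 22, Millford 1, Claybrook 1, Stonebridge 1, Ashgrove 1, Oakdale 1, Pinehurst 3.
Fernley has quota 23.729 (lower 23, upper 24) but receives 22 — outside the quota interval.

Fernley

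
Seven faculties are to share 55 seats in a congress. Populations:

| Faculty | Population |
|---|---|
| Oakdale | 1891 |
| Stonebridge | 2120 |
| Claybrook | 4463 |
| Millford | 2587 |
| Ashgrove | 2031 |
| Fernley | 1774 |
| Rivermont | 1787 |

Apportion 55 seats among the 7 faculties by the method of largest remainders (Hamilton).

Oakdale=6; Stonebridge=7; Claybrook=15; Millford=8; Ashgrove=7; Fernley=6; Rivermont=6

Total 16653; standard divisor 16653/55 ≈ 302.782.
Standard quotas: Oakdale 6.245, Stonebridge 7.002, Claybrook 14.740, Millford 8.544, Ashgrove 6.708, Fernley 5.859, Rivermont 5.902.
Lower quotas: Oakdale 6, Stonebridge 7, Claybrook 14, Millford 8, Ashgrove 6, Fernley 5, Rivermont 5 (sum 51, leaving 4 seats).
Remainders in descending order: Rivermont 0.902, Fernley 0.859, Claybrook 0.740, Ashgrove 0.708, Millford 0.544, Oakdale 0.245, Stonebridge 0.002.
Largest remainders: Rivermont, Fernley, Claybrook, Ashgrove receive the extra seats.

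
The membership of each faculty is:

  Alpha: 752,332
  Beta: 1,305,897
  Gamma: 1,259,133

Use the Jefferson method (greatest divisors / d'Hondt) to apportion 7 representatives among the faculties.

Alpha: 1, Beta: 3, Gamma: 3

Standard divisor 3317362/7 ≈ 473908.857; standard quotas: Alpha 1.588, Beta 2.756, Gamma 2.657.
Rounding down gives 1, 2, 2 = 5 seats, so the divisor must be adjusted.
With modified divisor 397900: modified quotas Alpha 1.891, Beta 3.282, Gamma 3.164.
Rounding down: Alpha 1, Beta 3, Gamma 3 (total 7).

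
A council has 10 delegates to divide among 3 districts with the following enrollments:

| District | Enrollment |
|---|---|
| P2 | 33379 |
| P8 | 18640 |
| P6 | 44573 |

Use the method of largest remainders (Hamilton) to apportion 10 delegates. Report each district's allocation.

P2 3, P8 2, P6 5

The standard divisor is 96592/10 ≈ 9659.2.
Standard quotas: P2 3.4557, P8 1.9298, P6 4.6146.
Lower quotas: P2 3, P8 1, P6 4 (sum 8, leaving 2 seats).
Remainders in descending order: P8 0.9298, P6 0.6146, P2 0.4557.
Largest remainders: P8, P6 receive the extra seats.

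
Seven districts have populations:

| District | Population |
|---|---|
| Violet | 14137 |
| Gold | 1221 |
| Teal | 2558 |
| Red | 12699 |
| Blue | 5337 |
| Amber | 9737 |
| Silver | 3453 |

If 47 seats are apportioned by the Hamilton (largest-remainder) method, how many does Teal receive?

3

The standard divisor is 49142/47 ≈ 1045.574.
Standard quotas: Violet 13.5208, Gold 1.1678, Teal 2.4465, Red 12.1455, Blue 5.1044, Amber 9.3126, Silver 3.3025.
Lower quotas: Violet 13, Gold 1, Teal 2, Red 12, Blue 5, Amber 9, Silver 3 (sum 45, leaving 2 seats).
Remainders in descending order: Violet 0.5208, Teal 0.4465, Amber 0.3126, Silver 0.3025, Gold 0.1678, Red 0.1455, Blue 0.1044.
Largest remainders: Violet, Teal receive the extra seats.
Teal receives 3.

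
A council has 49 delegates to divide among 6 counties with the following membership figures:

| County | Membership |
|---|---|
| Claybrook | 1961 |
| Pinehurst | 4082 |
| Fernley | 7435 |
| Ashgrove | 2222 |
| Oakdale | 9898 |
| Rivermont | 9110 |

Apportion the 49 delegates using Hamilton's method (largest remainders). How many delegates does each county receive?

Claybrook 3; Pinehurst 6; Fernley 10; Ashgrove 3; Oakdale 14; Rivermont 13

The standard divisor is 34708/49 ≈ 708.327.
Standard quotas: Claybrook 2.7685, Pinehurst 5.7629, Fernley 10.4966, Ashgrove 3.1370, Oakdale 13.9738, Rivermont 12.8613.
Lower quotas: Claybrook 2, Pinehurst 5, Fernley 10, Ashgrove 3, Oakdale 13, Rivermont 12 (sum 45, leaving 4 seats).
Remainders in descending order: Oakdale 0.9738, Rivermont 0.8613, Claybrook 0.7685, Pinehurst 0.7629, Fernley 0.4966, Ashgrove 0.1370.
The surplus seats go to Oakdale, Rivermont, Claybrook, Pinehurst.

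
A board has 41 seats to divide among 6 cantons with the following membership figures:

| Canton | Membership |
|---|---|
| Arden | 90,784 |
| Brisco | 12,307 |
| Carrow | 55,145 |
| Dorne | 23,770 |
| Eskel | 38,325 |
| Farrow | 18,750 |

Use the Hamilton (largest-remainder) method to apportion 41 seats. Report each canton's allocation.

Total 239081; standard divisor 239081/41 ≈ 5831.244.
Standard quotas: Arden 15.5685, Brisco 2.1105, Carrow 9.4568, Dorne 4.0763, Eskel 6.5724, Farrow 3.2154.
Lower quotas: Arden 15, Brisco 2, Carrow 9, Dorne 4, Eskel 6, Farrow 3 (sum 39, leaving 2 seats).
Remainders in descending order: Eskel 0.5724, Arden 0.5685, Carrow 0.4568, Farrow 0.2154, Brisco 0.1105, Dorne 0.0763.
Largest remainders: Eskel, Arden receive the extra seats.

Arden: 16, Brisco: 2, Carrow: 9, Dorne: 4, Eskel: 7, Farrow: 3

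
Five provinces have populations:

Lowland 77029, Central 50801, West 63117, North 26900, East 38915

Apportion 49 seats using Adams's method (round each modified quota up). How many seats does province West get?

Standard divisor 256762/49 ≈ 5240.041; standard quotas: Lowland 14.700, Central 9.695, West 12.045, North 5.134, East 7.426.
Rounding up gives 15, 10, 13, 6, 8 = 52 seats, so the divisor must be adjusted.
With modified divisor 5530: modified quotas Lowland 13.929, Central 9.186, West 11.414, North 4.864, East 7.037.
Rounding up: Lowland 14, Central 10, West 12, North 5, East 8 (total 49).
West receives 12.

12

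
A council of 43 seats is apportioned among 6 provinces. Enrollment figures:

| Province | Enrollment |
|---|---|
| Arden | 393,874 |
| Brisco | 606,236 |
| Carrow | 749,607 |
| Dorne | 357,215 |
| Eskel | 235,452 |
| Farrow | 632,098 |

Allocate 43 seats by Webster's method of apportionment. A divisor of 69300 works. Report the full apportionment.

Arden=6; Brisco=9; Carrow=11; Dorne=5; Eskel=3; Farrow=9

With modified divisor 69300: modified quotas Arden 5.684, Brisco 8.748, Carrow 10.817, Dorne 5.155, Eskel 3.398, Farrow 9.121.
Rounding to the nearest integer: Arden 6, Brisco 9, Carrow 11, Dorne 5, Eskel 3, Farrow 9 (total 43).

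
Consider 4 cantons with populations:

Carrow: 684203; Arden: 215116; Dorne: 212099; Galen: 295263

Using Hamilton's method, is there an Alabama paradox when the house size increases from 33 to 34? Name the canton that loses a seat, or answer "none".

At 33 seats: Carrow 16, Arden 5, Dorne 5, Galen 7.
At 34 seats: Carrow 17, Arden 5, Dorne 5, Galen 7.
No canton's allocation decreased.

none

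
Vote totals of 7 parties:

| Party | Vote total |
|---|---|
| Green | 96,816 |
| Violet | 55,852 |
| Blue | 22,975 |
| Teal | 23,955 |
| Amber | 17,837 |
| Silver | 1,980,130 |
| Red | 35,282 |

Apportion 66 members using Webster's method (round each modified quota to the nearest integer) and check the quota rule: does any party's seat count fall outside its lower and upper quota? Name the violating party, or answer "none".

Standard quotas: Green 2.862, Violet 1.651, Blue 0.679, Teal 0.708, Amber 0.527, Silver 58.530, Red 1.043.
Webster allocation: Green 3, Violet 2, Blue 1, Teal 1, Amber 1, Silver 57, Red 1.
Silver has quota 58.530 (lower 58, upper 59) but receives 57 — outside the quota interval.

Silver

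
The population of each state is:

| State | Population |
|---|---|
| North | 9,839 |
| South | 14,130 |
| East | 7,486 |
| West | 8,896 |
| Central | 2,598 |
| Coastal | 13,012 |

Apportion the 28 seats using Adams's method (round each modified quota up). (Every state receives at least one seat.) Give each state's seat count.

North 5; South 7; East 4; West 4; Central 2; Coastal 6

Standard divisor 55961/28 ≈ 1998.607; standard quotas: North 4.923, South 7.070, East 3.746, West 4.451, Central 1.300, Coastal 6.511.
Rounding up gives 5, 8, 4, 5, 2, 7 = 31 seats, so the divisor must be adjusted.
With modified divisor 2300: modified quotas North 4.278, South 6.143, East 3.255, West 3.868, Central 1.130, Coastal 5.657.
Rounding up: North 5, South 7, East 4, West 4, Central 2, Coastal 6 (total 28).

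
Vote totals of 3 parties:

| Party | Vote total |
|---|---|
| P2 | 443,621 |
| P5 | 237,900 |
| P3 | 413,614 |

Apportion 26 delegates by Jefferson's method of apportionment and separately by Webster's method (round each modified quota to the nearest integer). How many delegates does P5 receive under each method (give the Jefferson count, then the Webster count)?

5 and 6

Jefferson: P2 11, P5 5, P3 10.
Webster: P2 10, P5 6, P3 10.
P5 gets 5 under Jefferson and 6 under Webster.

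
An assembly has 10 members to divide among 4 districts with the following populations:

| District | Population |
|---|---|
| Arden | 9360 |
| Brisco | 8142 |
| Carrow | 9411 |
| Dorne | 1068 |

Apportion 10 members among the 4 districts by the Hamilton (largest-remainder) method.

Arden 3; Brisco 3; Carrow 3; Dorne 1

The standard divisor is 27981/10 ≈ 2798.1.
Standard quotas: Arden 3.3451, Brisco 2.9098, Carrow 3.3634, Dorne 0.3817.
Lower quotas: Arden 3, Brisco 2, Carrow 3, Dorne 0 (sum 8, leaving 2 seats).
Remainders in descending order: Brisco 0.9098, Dorne 0.3817, Carrow 0.3634, Arden 0.3451.
The surplus seats go to Brisco, Dorne.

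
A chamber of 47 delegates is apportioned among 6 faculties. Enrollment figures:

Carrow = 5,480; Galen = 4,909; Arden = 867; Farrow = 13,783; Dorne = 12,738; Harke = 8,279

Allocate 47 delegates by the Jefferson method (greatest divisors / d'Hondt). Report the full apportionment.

Standard divisor 46056/47 ≈ 979.915; standard quotas: Carrow 5.592, Galen 5.010, Arden 0.885, Farrow 14.066, Dorne 12.999, Harke 8.449.
Rounding down gives 5, 5, 0, 14, 12, 8 = 44 seats, so the divisor must be adjusted.
With modified divisor 917.21: modified quotas Carrow 5.975, Galen 5.352, Arden 0.945, Farrow 15.027, Dorne 13.888, Harke 9.026.
Rounding down: Carrow 5, Galen 5, Arden 0, Farrow 15, Dorne 13, Harke 9 (total 47).

Carrow: 5, Galen: 5, Arden: 0, Farrow: 15, Dorne: 13, Harke: 9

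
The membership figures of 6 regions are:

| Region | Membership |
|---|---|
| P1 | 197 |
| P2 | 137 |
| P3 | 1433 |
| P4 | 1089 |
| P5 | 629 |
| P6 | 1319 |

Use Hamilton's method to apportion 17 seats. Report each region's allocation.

The standard divisor is 4804/17 ≈ 282.588.
Standard quotas: P1 0.697, P2 0.485, P3 5.071, P4 3.854, P5 2.226, P6 4.668.
Lower quotas: P1 0, P2 0, P3 5, P4 3, P5 2, P6 4 (sum 14, leaving 3 seats).
Remainders in descending order: P4 0.854, P1 0.697, P6 0.668, P2 0.485, P5 0.226, P3 0.071.
Largest remainders: P4, P1, P6 receive the extra seats.

P1 1, P2 0, P3 5, P4 4, P5 2, P6 5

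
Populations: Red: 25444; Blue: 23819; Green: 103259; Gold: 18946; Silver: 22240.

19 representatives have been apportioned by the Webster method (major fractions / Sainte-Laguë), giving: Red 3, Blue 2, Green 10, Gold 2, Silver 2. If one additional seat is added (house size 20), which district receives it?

Priority for the next seat is population ÷ (current seats + 0.5).
Priorities: Red 7269.714, Blue 9527.600, Green 9834.190, Gold 7578.400, Silver 8896.000.
Highest priority: Green.

Green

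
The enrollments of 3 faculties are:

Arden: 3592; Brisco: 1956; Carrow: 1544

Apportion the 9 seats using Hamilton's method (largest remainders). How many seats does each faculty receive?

Total 7092; standard divisor 7092/9 = 788.
Standard quotas: Arden 4.558, Brisco 2.482, Carrow 1.959.
Lower quotas: Arden 4, Brisco 2, Carrow 1 (sum 7, leaving 2 seats).
Remainders in descending order: Carrow 0.959, Arden 0.558, Brisco 0.482.
The surplus seats go to Carrow, Arden.

Arden 5, Brisco 2, Carrow 2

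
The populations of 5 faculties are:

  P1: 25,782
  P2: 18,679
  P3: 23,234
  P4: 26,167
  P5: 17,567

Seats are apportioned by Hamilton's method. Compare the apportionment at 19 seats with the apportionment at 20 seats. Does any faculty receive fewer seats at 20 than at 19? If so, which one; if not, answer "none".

At 19 seats: P1 4, P2 3, P3 4, P4 5, P5 3.
At 20 seats: P1 5, P2 3, P3 4, P4 5, P5 3.
No faculty's allocation decreased.

none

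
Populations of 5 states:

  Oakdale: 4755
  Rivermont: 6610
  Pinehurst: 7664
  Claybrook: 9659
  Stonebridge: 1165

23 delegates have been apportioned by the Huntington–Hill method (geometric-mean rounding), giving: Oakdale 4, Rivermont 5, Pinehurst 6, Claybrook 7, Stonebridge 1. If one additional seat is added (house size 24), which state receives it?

Claybrook

Priority for the next seat is population ÷ (√(s·(s+1))).
Priorities: Oakdale 1063.250, Rivermont 1206.815, Pinehurst 1182.581, Claybrook 1290.738, Stonebridge 823.779.
Highest priority: Claybrook.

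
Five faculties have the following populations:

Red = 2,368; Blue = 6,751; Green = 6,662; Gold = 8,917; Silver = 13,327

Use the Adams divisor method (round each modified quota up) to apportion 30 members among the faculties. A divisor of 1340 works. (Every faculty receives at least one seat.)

Red 2, Blue 6, Green 5, Gold 7, Silver 10

With modified divisor 1340: modified quotas Red 1.767, Blue 5.038, Green 4.972, Gold 6.654, Silver 9.946.
Rounding up: Red 2, Blue 6, Green 5, Gold 7, Silver 10 (total 30).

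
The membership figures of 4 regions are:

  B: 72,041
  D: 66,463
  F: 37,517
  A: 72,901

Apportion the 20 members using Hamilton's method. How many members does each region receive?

Standard divisor: 248922 ÷ 20 ≈ 12446.1.
Standard quotas: B 5.7882, D 5.3401, F 3.0144, A 5.8573.
Lower quotas: B 5, D 5, F 3, A 5 (sum 18, leaving 2 seats).
Remainders in descending order: A 0.8573, B 0.7882, D 0.3401, F 0.0144.
Largest remainders: A, B receive the extra seats.

B=6; D=5; F=3; A=6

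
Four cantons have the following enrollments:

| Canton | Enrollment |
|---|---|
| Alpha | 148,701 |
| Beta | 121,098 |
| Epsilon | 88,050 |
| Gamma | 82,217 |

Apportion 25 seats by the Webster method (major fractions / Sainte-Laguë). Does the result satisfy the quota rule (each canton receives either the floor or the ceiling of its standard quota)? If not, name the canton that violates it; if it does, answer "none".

none

Standard quotas: Alpha 8.448, Beta 6.880, Epsilon 5.002, Gamma 4.671.
Webster allocation: Alpha 8, Beta 7, Epsilon 5, Gamma 5.
Every allocation lies between the lower and upper quota.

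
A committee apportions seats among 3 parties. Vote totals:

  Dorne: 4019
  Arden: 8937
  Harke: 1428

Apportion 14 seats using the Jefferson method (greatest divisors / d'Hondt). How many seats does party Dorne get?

Standard divisor 14384/14 ≈ 1027.429; standard quotas: Dorne 3.912, Arden 8.698, Harke 1.390.
Rounding down gives 3, 8, 1 = 12 seats, so the divisor must be adjusted.
With modified divisor 900: modified quotas Dorne 4.466, Arden 9.930, Harke 1.587.
Rounding down: Dorne 4, Arden 9, Harke 1 (total 14).
Dorne receives 4.

4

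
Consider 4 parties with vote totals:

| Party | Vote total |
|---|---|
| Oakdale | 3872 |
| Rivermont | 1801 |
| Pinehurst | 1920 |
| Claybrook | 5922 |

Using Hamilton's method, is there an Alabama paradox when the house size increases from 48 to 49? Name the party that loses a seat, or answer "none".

none

At 48 seats: Oakdale 14, Rivermont 6, Pinehurst 7, Claybrook 21.
At 49 seats: Oakdale 14, Rivermont 7, Pinehurst 7, Claybrook 21.
No party's allocation decreased.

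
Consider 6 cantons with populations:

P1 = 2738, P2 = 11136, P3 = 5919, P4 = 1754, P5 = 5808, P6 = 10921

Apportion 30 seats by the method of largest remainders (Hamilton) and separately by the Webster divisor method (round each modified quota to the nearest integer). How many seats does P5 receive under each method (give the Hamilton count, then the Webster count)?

4 and 5

Hamilton: P1 2, P2 9, P3 5, P4 1, P5 4, P6 9.
Webster: P1 2, P2 9, P3 5, P4 1, P5 5, P6 8.
P5 gets 4 under Hamilton and 5 under Webster.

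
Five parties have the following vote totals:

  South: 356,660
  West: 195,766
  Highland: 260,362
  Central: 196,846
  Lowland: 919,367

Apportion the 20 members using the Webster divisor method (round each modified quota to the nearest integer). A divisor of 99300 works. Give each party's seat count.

With modified divisor 99300: modified quotas South 3.592, West 1.971, Highland 2.622, Central 1.982, Lowland 9.258.
Rounding to the nearest integer: South 4, West 2, Highland 3, Central 2, Lowland 9 (total 20).

South 4, West 2, Highland 3, Central 2, Lowland 9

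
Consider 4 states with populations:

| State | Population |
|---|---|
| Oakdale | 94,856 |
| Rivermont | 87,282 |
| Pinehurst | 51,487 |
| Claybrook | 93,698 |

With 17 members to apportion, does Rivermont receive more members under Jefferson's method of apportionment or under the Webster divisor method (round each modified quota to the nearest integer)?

Jefferson

Jefferson: Oakdale 5, Rivermont 5, Pinehurst 2, Claybrook 5.
Webster: Oakdale 5, Rivermont 4, Pinehurst 3, Claybrook 5.
Rivermont gets 5 under Jefferson and 4 under Webster.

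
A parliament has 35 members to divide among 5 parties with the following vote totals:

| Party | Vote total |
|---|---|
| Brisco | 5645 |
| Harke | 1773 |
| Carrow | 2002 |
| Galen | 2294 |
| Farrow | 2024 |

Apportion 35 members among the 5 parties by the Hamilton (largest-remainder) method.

Brisco: 14, Harke: 5, Carrow: 5, Galen: 6, Farrow: 5

Standard divisor: 13738 ÷ 35 ≈ 392.514.
Standard quotas: Brisco 14.3816, Harke 4.5170, Carrow 5.1005, Galen 5.8444, Farrow 5.1565.
Lower quotas: Brisco 14, Harke 4, Carrow 5, Galen 5, Farrow 5 (sum 33, leaving 2 seats).
Remainders in descending order: Galen 0.8444, Harke 0.5170, Brisco 0.3816, Farrow 0.1565, Carrow 0.1005.
Largest remainders: Galen, Harke receive the extra seats.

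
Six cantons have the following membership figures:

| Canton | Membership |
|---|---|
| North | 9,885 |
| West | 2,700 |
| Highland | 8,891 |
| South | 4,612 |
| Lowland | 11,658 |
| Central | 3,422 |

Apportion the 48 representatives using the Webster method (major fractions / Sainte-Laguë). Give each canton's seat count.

North=12, West=3, Highland=10, South=5, Lowland=14, Central=4

Standard divisor 41168/48 ≈ 857.667; standard quotas: North 11.525, West 3.148, Highland 10.366, South 5.377, Lowland 13.593, Central 3.990.
Rounding to the nearest integer gives North 12, West 3, Highland 10, South 5, Lowland 14, Central 4 — total 48, matching the house size, so no adjustment is needed.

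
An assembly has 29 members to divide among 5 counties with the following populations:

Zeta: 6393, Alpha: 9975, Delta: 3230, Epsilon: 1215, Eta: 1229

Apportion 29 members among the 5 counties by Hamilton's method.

The standard divisor is 22042/29 ≈ 760.069.
Standard quotas: Zeta 8.4111, Alpha 13.1238, Delta 4.2496, Epsilon 1.5985, Eta 1.6170.
Lower quotas: Zeta 8, Alpha 13, Delta 4, Epsilon 1, Eta 1 (sum 27, leaving 2 seats).
Remainders in descending order: Eta 0.6170, Epsilon 0.5985, Zeta 0.4111, Delta 0.2496, Alpha 0.1238.
The surplus seats go to Eta, Epsilon.

Zeta=8, Alpha=13, Delta=4, Epsilon=2, Eta=2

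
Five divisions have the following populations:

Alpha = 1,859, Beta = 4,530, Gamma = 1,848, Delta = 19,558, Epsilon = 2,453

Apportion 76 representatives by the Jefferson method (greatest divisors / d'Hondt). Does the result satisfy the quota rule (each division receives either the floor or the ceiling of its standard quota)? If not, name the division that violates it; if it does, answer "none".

Delta

Standard quotas: Alpha 4.671, Beta 11.382, Gamma 4.643, Delta 49.141, Epsilon 6.163.
Jefferson allocation: Alpha 4, Beta 11, Gamma 4, Delta 51, Epsilon 6.
Delta has quota 49.141 (lower 49, upper 50) but receives 51 — outside the quota interval.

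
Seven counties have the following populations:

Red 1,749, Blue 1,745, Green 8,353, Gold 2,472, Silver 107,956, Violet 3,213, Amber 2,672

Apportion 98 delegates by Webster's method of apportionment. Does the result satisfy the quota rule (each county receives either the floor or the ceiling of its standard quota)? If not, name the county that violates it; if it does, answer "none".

Silver

Standard quotas: Red 1.337, Blue 1.334, Green 6.387, Gold 1.890, Silver 82.551, Violet 2.457, Amber 2.043.
Webster allocation: Red 1, Blue 1, Green 6, Gold 2, Silver 84, Violet 2, Amber 2.
Silver has quota 82.551 (lower 82, upper 83) but receives 84 — outside the quota interval.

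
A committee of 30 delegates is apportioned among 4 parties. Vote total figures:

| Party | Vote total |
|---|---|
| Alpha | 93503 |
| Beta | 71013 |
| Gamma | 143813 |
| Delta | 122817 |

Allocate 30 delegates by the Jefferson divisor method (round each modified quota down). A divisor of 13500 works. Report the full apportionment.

Alpha=6, Beta=5, Gamma=10, Delta=9

With modified divisor 13500: modified quotas Alpha 6.926, Beta 5.260, Gamma 10.653, Delta 9.098.
Rounding down: Alpha 6, Beta 5, Gamma 10, Delta 9 (total 30).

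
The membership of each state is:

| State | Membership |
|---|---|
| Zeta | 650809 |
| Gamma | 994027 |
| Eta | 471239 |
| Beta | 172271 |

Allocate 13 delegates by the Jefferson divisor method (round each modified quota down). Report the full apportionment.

Standard divisor 2288346/13 ≈ 176026.615; standard quotas: Zeta 3.697, Gamma 5.647, Eta 2.677, Beta 0.979.
Rounding down gives 3, 5, 2, 0 = 10 seats, so the divisor must be adjusted.
With modified divisor 159900: modified quotas Zeta 4.070, Gamma 6.217, Eta 2.947, Beta 1.077.
Rounding down: Zeta 4, Gamma 6, Eta 2, Beta 1 (total 13).

Zeta 4, Gamma 6, Eta 2, Beta 1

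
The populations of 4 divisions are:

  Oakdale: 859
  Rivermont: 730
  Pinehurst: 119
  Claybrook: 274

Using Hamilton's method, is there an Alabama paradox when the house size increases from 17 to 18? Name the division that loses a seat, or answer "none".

none

At 17 seats: Oakdale 8, Rivermont 6, Pinehurst 1, Claybrook 2.
At 18 seats: Oakdale 8, Rivermont 7, Pinehurst 1, Claybrook 2.
No division's allocation decreased.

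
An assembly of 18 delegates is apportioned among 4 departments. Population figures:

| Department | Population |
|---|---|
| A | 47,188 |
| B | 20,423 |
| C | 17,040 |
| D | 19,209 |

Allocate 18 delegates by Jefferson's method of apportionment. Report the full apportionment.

Standard divisor 103860/18 ≈ 5770; standard quotas: A 8.178, B 3.540, C 2.953, D 3.329.
Rounding down gives 8, 3, 2, 3 = 16 seats, so the divisor must be adjusted.
With modified divisor 5200: modified quotas A 9.075, B 3.928, C 3.277, D 3.694.
Rounding down: A 9, B 3, C 3, D 3 (total 18).

A=9, B=3, C=3, D=3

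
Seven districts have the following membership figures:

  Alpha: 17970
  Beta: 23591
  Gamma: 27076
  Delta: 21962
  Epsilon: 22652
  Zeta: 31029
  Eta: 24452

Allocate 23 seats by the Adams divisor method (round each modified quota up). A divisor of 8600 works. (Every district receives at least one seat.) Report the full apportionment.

Alpha 3, Beta 3, Gamma 4, Delta 3, Epsilon 3, Zeta 4, Eta 3

With modified divisor 8600: modified quotas Alpha 2.090, Beta 2.743, Gamma 3.148, Delta 2.554, Epsilon 2.634, Zeta 3.608, Eta 2.843.
Rounding up: Alpha 3, Beta 3, Gamma 4, Delta 3, Epsilon 3, Zeta 4, Eta 3 (total 23).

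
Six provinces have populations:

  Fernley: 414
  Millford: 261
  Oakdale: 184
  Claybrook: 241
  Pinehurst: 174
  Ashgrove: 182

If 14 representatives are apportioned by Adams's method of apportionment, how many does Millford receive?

Standard divisor 1456/14 ≈ 104; standard quotas: Fernley 3.981, Millford 2.510, Oakdale 1.769, Claybrook 2.317, Pinehurst 1.673, Ashgrove 1.750.
Rounding up gives 4, 3, 2, 3, 2, 2 = 16 seats, so the divisor must be adjusted.
With modified divisor 134: modified quotas Fernley 3.090, Millford 1.948, Oakdale 1.373, Claybrook 1.799, Pinehurst 1.299, Ashgrove 1.358.
Rounding up: Fernley 4, Millford 2, Oakdale 2, Claybrook 2, Pinehurst 2, Ashgrove 2 (total 14).
Millford receives 2.

2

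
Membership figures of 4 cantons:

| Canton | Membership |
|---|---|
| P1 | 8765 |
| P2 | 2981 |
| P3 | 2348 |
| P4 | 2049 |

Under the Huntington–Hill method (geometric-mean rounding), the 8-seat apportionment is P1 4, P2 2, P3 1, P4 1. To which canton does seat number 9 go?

Priority for the next seat is population ÷ (√(s·(s+1))).
Priorities: P1 1959.914, P2 1216.988, P3 1660.287, P4 1448.862.
Highest priority: P1.

P1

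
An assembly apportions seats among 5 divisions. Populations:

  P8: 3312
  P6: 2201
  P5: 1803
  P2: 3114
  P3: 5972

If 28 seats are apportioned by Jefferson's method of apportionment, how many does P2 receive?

Standard divisor 16402/28 ≈ 585.786; standard quotas: P8 5.654, P6 3.757, P5 3.078, P2 5.316, P3 10.195.
Rounding down gives 5, 3, 3, 5, 10 = 26 seats, so the divisor must be adjusted.
With modified divisor 547: modified quotas P8 6.055, P6 4.024, P5 3.296, P2 5.693, P3 10.918.
Rounding down: P8 6, P6 4, P5 3, P2 5, P3 10 (total 28).
P2 receives 5.

5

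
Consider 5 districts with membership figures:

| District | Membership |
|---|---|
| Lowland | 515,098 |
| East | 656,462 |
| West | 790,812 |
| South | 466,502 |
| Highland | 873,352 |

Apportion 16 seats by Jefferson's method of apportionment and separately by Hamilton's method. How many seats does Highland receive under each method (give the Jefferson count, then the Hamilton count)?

5 and 4

Jefferson: Lowland 2, East 3, West 4, South 2, Highland 5.
Hamilton: Lowland 3, East 3, West 4, South 2, Highland 4.
Highland gets 5 under Jefferson and 4 under Hamilton.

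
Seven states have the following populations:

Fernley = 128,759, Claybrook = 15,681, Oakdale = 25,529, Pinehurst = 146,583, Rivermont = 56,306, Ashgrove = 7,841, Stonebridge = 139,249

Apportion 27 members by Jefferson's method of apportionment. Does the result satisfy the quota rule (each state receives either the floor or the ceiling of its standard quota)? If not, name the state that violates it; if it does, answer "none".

none

Standard quotas: Fernley 6.686, Claybrook 0.814, Oakdale 1.326, Pinehurst 7.612, Rivermont 2.924, Ashgrove 0.407, Stonebridge 7.231.
Jefferson allocation: Fernley 7, Claybrook 0, Oakdale 1, Pinehurst 8, Rivermont 3, Ashgrove 0, Stonebridge 8.
Every allocation lies between the lower and upper quota.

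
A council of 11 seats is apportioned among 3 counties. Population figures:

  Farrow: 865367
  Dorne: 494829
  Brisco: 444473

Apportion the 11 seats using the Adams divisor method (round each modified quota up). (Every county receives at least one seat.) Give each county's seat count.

Farrow: 5, Dorne: 3, Brisco: 3

Standard divisor 1804669/11 ≈ 164060.818; standard quotas: Farrow 5.275, Dorne 3.016, Brisco 2.709.
Rounding up gives 6, 4, 3 = 13 seats, so the divisor must be adjusted.
With modified divisor 194700: modified quotas Farrow 4.445, Dorne 2.541, Brisco 2.283.
Rounding up: Farrow 5, Dorne 3, Brisco 3 (total 11).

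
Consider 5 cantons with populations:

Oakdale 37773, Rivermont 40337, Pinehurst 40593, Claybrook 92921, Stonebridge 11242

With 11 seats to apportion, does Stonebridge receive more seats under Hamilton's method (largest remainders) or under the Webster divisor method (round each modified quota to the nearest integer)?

Hamilton: Oakdale 2, Rivermont 2, Pinehurst 2, Claybrook 5, Stonebridge 0.
Webster: Oakdale 2, Rivermont 2, Pinehurst 2, Claybrook 4, Stonebridge 1.
Stonebridge gets 0 under Hamilton and 1 under Webster.

Webster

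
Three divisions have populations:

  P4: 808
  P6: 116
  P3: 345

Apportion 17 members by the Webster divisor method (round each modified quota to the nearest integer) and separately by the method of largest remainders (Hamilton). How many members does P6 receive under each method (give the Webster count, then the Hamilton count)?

2 and 1

Webster: P4 11, P6 2, P3 4.
Hamilton: P4 11, P6 1, P3 5.
P6 gets 2 under Webster and 1 under Hamilton.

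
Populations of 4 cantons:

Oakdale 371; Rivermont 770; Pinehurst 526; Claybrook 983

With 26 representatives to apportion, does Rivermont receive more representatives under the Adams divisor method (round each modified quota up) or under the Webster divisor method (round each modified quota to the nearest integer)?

Adams: Oakdale 4, Rivermont 8, Pinehurst 5, Claybrook 9.
Webster: Oakdale 4, Rivermont 7, Pinehurst 5, Claybrook 10.
Rivermont gets 8 under Adams and 7 under Webster.

Adams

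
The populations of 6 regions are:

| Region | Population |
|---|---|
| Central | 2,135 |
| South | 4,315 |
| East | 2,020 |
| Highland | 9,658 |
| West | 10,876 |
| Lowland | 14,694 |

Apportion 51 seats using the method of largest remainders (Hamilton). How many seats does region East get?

2

The standard divisor is 43698/51 ≈ 856.824.
Standard quotas: Central 2.4918, South 5.0360, East 2.3575, Highland 11.2719, West 12.6934, Lowland 17.1494.
Lower quotas: Central 2, South 5, East 2, Highland 11, West 12, Lowland 17 (sum 49, leaving 2 seats).
Remainders in descending order: West 0.6934, Central 0.4918, East 0.3575, Highland 0.2719, Lowland 0.1494, South 0.0360.
The surplus seats go to West, Central.
East receives 2.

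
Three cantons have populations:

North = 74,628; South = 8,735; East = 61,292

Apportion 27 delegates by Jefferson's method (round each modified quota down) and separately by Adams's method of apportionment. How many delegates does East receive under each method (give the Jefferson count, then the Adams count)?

12 and 11

Jefferson: North 14, South 1, East 12.
Adams: North 14, South 2, East 11.
East gets 12 under Jefferson and 11 under Adams.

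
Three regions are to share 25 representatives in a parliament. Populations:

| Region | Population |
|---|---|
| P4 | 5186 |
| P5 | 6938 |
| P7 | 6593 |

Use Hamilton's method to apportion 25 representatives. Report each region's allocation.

P4: 7, P5: 9, P7: 9

Total 18717; standard divisor 18717/25 ≈ 748.68.
Standard quotas: P4 6.9269, P5 9.2670, P7 8.8062.
Lower quotas: P4 6, P5 9, P7 8 (sum 23, leaving 2 seats).
Remainders in descending order: P4 0.9269, P7 0.8062, P5 0.2670.
Largest remainders: P4, P7 receive the extra seats.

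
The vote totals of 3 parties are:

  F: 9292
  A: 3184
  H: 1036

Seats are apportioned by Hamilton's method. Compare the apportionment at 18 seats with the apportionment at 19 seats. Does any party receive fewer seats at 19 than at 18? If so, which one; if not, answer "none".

At 18 seats: F 12, A 4, H 2.
At 19 seats: F 13, A 5, H 1.
H drops from 2 to 1.

H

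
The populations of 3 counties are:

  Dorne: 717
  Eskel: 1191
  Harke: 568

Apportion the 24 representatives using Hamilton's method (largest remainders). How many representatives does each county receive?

The standard divisor is 2476/24 ≈ 103.167.
Standard quotas: Dorne 6.950, Eskel 11.544, Harke 5.506.
Lower quotas: Dorne 6, Eskel 11, Harke 5 (sum 22, leaving 2 seats).
Remainders in descending order: Dorne 0.950, Eskel 0.544, Harke 0.506.
The surplus seats go to Dorne, Eskel.

Dorne=7, Eskel=12, Harke=5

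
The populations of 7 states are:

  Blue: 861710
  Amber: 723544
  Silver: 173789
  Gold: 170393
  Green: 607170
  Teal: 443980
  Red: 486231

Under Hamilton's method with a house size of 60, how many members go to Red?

8

Total 3466817; standard divisor 3466817/60 ≈ 57780.283.
Standard quotas: Blue 14.9136, Amber 12.5223, Silver 3.0078, Gold 2.9490, Green 10.5083, Teal 7.6839, Red 8.4152.
Lower quotas: Blue 14, Amber 12, Silver 3, Gold 2, Green 10, Teal 7, Red 8 (sum 56, leaving 4 seats).
Remainders in descending order: Gold 0.9490, Blue 0.9136, Teal 0.6839, Amber 0.5223, Green 0.5083, Red 0.4152, Silver 0.0078.
Largest remainders: Gold, Blue, Teal, Amber receive the extra seats.
Red receives 8.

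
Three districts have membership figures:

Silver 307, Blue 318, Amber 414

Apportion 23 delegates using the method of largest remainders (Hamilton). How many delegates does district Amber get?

The standard divisor is 1039/23 ≈ 45.174.
Standard quotas: Silver 6.796, Blue 7.039, Amber 9.165.
Lower quotas: Silver 6, Blue 7, Amber 9 (sum 22, leaving 1 seat).
Remainders in descending order: Silver 0.796, Amber 0.165, Blue 0.039.
The surplus seat goes to Silver.
Amber receives 9.

9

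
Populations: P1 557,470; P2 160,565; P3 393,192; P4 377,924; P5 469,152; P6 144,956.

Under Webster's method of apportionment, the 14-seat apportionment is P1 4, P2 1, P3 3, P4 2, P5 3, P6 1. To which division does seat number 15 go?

Priority for the next seat is population ÷ (current seats + 0.5).
Priorities: P1 123882.222, P2 107043.333, P3 112340.571, P4 151169.600, P5 134043.429, P6 96637.333.
Highest priority: P4.

P4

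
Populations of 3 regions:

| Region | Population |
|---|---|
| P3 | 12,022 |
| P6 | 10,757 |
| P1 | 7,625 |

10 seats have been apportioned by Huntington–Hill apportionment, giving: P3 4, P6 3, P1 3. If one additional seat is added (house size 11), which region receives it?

Priority for the next seat is population ÷ (√(s·(s+1))).
Priorities: P3 2688.201, P6 3105.278, P1 2201.148.
Highest priority: P6.

P6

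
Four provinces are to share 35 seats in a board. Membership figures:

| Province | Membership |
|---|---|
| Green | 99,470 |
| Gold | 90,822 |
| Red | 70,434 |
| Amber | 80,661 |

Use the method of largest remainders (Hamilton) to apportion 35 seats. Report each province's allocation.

Green=10, Gold=10, Red=7, Amber=8

The standard divisor is 341387/35 ≈ 9753.914.
Standard quotas: Green 10.1980, Gold 9.3113, Red 7.2211, Amber 8.2696.
Lower quotas: Green 10, Gold 9, Red 7, Amber 8 (sum 34, leaving 1 seat).
Remainders in descending order: Gold 0.3113, Amber 0.2696, Red 0.2211, Green 0.1980.
Largest remainder: Gold receives the extra seat.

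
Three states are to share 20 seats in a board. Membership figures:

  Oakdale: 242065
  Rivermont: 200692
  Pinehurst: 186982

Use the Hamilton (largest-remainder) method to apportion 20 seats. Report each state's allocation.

Oakdale: 8; Rivermont: 6; Pinehurst: 6

Standard divisor: 629739 ÷ 20 ≈ 31486.95.
Standard quotas: Oakdale 7.6878, Rivermont 6.3738, Pinehurst 5.9384.
Lower quotas: Oakdale 7, Rivermont 6, Pinehurst 5 (sum 18, leaving 2 seats).
Remainders in descending order: Pinehurst 0.9384, Oakdale 0.6878, Rivermont 0.3738.
The surplus seats go to Pinehurst, Oakdale.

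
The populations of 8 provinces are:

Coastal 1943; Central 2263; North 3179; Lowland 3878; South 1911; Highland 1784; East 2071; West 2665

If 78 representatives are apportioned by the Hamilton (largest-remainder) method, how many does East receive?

8

The standard divisor is 19694/78 ≈ 252.487.
Standard quotas: Coastal 7.695, Central 8.963, North 12.591, Lowland 15.359, South 7.569, Highland 7.066, East 8.202, West 10.555.
Lower quotas: Coastal 7, Central 8, North 12, Lowland 15, South 7, Highland 7, East 8, West 10 (sum 74, leaving 4 seats).
Remainders in descending order: Central 0.963, Coastal 0.695, North 0.591, South 0.569, West 0.555, Lowland 0.359, East 0.202, Highland 0.066.
The surplus seats go to Central, Coastal, North, South.
East receives 8.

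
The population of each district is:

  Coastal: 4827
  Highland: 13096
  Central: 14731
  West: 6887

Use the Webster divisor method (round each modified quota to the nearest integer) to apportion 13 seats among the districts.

Coastal: 2; Highland: 4; Central: 5; West: 2

Standard divisor 39541/13 ≈ 3041.615; standard quotas: Coastal 1.587, Highland 4.306, Central 4.843, West 2.264.
Rounding to the nearest integer gives Coastal 2, Highland 4, Central 5, West 2 — total 13, matching the house size, so no adjustment is needed.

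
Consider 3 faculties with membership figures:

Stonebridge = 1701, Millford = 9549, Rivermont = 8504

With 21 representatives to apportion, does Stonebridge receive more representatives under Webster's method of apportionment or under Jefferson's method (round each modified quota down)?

Webster

Webster: Stonebridge 2, Millford 10, Rivermont 9.
Jefferson: Stonebridge 1, Millford 11, Rivermont 9.
Stonebridge gets 2 under Webster and 1 under Jefferson.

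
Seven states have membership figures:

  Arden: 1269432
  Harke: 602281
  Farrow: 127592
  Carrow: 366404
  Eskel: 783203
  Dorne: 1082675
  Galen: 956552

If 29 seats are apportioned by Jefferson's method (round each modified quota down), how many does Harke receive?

3

Standard divisor 5188139/29 ≈ 178901.345; standard quotas: Arden 7.096, Harke 3.367, Farrow 0.713, Carrow 2.048, Eskel 4.378, Dorne 6.052, Galen 5.347.
Rounding down gives 7, 3, 0, 2, 4, 6, 5 = 27 seats, so the divisor must be adjusted.
With modified divisor 157700: modified quotas Arden 8.050, Harke 3.819, Farrow 0.809, Carrow 2.323, Eskel 4.966, Dorne 6.865, Galen 6.066.
Rounding down: Arden 8, Harke 3, Farrow 0, Carrow 2, Eskel 4, Dorne 6, Galen 6 (total 29).
Harke receives 3.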